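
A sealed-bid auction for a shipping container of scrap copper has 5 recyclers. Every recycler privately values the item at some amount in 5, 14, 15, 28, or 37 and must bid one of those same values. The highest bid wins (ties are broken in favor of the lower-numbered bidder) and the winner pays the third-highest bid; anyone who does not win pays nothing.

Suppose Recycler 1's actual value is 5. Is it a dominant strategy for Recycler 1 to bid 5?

Yes

Check each profile of the others' bids and compare truth against every alternative bid.
Others bid (5, 5, 14, 14): truth gives 0, best alternative gives -9.
Others bid (5, 14, 5, 14): truth gives 0, best alternative gives -9.
Others bid (5, 14, 14, 5): truth gives 0, best alternative gives -9.
Others bid (5, 14, 14, 14): truth gives 0, best alternative gives -9.
Others bid (14, 5, 5, 14): truth gives 0, best alternative gives -9.
Others bid (14, 5, 14, 5): truth gives 0, best alternative gives -9.
(Remaining 619 profiles checked similarly; truth is weakly best in each.)
In every case the truthful bid is at least as good as any alternative, so it is a dominant strategy.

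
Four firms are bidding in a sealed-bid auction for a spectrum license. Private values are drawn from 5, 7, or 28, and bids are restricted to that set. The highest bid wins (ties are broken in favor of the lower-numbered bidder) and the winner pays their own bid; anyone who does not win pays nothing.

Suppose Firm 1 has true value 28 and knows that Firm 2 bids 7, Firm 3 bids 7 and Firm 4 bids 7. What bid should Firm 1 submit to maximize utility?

7

Bid 5: loses, pays 0, utility 0.
Bid 7: wins, pays 7, utility 28 - 7 = 21.
Bid 28: wins, pays 28, utility 28 - 28 = 0.
The best choice is 7 with utility 21.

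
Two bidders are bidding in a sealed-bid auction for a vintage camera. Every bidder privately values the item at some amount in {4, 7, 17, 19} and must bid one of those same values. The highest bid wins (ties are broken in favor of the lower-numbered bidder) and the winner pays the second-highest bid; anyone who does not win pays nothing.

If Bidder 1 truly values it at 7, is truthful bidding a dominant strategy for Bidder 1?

Yes

Check each profile of the others' bids and compare truth against every alternative bid.
Others bid (4): truth gives 3, best alternative gives 3.
Others bid (7): truth gives 0, best alternative gives 0.
Others bid (17): truth gives 0, best alternative gives 0.
Others bid (19): truth gives 0, best alternative gives 0.
In every case the truthful bid is at least as good as any alternative, so it is a dominant strategy.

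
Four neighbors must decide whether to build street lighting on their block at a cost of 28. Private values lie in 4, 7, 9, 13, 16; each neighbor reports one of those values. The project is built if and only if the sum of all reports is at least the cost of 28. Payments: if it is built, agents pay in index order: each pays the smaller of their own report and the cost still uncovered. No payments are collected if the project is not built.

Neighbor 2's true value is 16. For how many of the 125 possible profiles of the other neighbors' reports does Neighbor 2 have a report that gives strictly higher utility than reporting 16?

Others report (4, 4, 7): truth gives 0; report 13 gives 3 > 0. Violating.
Others report (4, 4, 9): truth gives 0; report 13 gives 3 > 0. Violating.
Others report (4, 4, 13): truth gives 0; report 7 gives 9 > 0. Violating.
Others report (4, 4, 16): truth gives 0; report 4 gives 12 > 0. Violating.
Others report (4, 4, 4): truth gives 0; no alternative beats it.
(Checking all 125 profiles: 124 have a profitable deviation, 1 does not.)

124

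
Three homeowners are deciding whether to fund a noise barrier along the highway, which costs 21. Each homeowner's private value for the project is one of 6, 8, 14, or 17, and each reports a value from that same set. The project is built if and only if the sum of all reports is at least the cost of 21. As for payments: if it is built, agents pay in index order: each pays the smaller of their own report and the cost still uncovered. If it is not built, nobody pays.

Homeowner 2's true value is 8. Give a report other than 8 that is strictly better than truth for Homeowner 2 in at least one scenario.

Suppose Homeowner 1 reports 6 and Homeowner 3 reports 14.
Report 8: project built, pays 8, utility 8 - 8 = 0.
Report 6: project built, pays 6, utility 8 - 6 = 2.
So reporting 6 beats truth here (2 > 0).

6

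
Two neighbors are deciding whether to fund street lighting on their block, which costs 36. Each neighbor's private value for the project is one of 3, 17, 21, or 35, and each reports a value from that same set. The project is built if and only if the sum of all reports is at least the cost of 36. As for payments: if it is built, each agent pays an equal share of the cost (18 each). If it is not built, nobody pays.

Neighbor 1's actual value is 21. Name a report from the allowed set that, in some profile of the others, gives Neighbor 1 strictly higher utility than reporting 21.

35

Suppose Neighbor 2 reports 3.
Report 21: project not built, utility 0.
Report 35: project built, pays 18, utility 21 - 18 = 3.
So reporting 35 beats truth here (3 > 0).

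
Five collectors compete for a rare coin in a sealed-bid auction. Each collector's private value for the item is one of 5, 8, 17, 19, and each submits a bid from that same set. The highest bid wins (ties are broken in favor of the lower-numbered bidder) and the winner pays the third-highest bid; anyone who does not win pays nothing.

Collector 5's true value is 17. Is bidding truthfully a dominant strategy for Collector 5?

No

Consider the case where Collector 1 bids 5, Collector 2 bids 5, Collector 3 bids 5 and Collector 4 bids 17.
Truthful bid 17: loses, pays 0, utility 0.
Bid 19 instead: wins, pays 5, utility 17 - 5 = 12.
Since 12 > 0, bidding 19 is strictly better here, so truthful bidding is not dominant.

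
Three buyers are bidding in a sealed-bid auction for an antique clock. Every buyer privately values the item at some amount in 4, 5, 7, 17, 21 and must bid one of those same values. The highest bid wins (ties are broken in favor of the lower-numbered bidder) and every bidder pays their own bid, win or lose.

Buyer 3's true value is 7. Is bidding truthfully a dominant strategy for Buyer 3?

Consider the case where Buyer 1 bids 4 and Buyer 2 bids 4.
Truthful bid 7: wins, pays 7, utility 7 - 7 = 0.
Bid 5 instead: wins, pays 5, utility 7 - 5 = 2.
Since 2 > 0, bidding 5 is strictly better here, so truthful bidding is not dominant.

No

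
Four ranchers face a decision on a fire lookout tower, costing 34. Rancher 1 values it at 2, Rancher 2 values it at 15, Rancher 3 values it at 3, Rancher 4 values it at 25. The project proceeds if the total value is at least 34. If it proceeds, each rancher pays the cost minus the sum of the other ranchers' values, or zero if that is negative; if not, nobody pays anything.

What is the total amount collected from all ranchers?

18

Total value 45 ≥ cost 34, so it is built.
Rancher 1: others sum to 43; max(0, 34 - 43) = 0.
Rancher 2: others sum to 30; max(0, 34 - 30) = 4.
Rancher 3: others sum to 42; max(0, 34 - 42) = 0.
Rancher 4: others sum to 20; max(0, 34 - 20) = 14.
Total collected = 0 + 4 + 0 + 14 = 18.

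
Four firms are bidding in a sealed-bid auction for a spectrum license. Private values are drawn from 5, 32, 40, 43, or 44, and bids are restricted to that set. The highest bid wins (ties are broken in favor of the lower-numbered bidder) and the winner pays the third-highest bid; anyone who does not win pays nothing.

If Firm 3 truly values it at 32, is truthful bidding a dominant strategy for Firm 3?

Consider the case where Firm 1 bids 5, Firm 2 bids 5 and Firm 4 bids 40.
Truthful bid 32: loses, pays 0, utility 0.
Bid 40 instead: wins, pays 5, utility 32 - 5 = 27.
Since 27 > 0, bidding 40 is strictly better here, so truthful bidding is not dominant.

No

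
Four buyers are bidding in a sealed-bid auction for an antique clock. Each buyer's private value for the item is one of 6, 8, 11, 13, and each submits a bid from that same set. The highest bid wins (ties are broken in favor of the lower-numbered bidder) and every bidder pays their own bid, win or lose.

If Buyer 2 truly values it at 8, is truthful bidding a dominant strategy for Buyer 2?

No

Consider the case where Buyer 1 bids 6, Buyer 3 bids 6 and Buyer 4 bids 11.
Truthful bid 8: loses but pays 8, utility -8.
Bid 6 instead: loses but pays 6, utility -6.
Since -6 > -8, bidding 6 is strictly better here, so truthful bidding is not dominant.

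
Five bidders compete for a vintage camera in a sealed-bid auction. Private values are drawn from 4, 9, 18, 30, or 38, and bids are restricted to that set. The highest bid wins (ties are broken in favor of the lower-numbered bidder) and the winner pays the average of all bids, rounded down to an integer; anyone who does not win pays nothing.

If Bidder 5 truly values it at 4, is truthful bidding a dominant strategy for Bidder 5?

Yes

Check each profile of the others' bids and compare truth against every alternative bid.
Others bid (4, 4, 4, 4): truth gives 0, best alternative gives -1.
Others bid (4, 4, 4, 9): truth gives 0, best alternative gives 0.
Others bid (4, 4, 4, 18): truth gives 0, best alternative gives 0.
Others bid (4, 4, 4, 30): truth gives 0, best alternative gives 0.
Others bid (4, 4, 4, 38): truth gives 0, best alternative gives 0.
Others bid (4, 4, 9, 4): truth gives 0, best alternative gives 0.
(Remaining 619 profiles checked similarly; truth is weakly best in each.)
In every case the truthful bid is at least as good as any alternative, so it is a dominant strategy.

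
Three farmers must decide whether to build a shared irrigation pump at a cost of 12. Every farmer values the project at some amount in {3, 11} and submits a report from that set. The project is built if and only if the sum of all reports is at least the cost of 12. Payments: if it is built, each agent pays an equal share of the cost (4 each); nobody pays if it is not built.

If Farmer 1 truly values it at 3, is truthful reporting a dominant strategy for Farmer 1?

Yes

Check each profile of the others' reports and compare truth against every alternative report.
Others report (3, 3): truth gives 0, best alternative gives -1.
Others report (3, 11): truth gives -1, best alternative gives -1.
Others report (11, 3): truth gives -1, best alternative gives -1.
Others report (11, 11): truth gives -1, best alternative gives -1.
In every case the truthful report is at least as good as any alternative, so it is a dominant strategy.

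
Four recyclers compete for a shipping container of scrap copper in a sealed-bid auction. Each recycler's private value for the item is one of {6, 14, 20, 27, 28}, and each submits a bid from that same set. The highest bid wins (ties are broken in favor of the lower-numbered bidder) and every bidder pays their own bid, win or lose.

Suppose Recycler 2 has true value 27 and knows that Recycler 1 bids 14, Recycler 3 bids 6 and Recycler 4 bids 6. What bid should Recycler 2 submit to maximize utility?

20

Bid 6: loses but pays 6, utility -6.
Bid 14: loses but pays 14, utility -14.
Bid 20: wins, pays 20, utility 27 - 20 = 7.
Bid 27: wins, pays 27, utility 27 - 27 = 0.
Bid 28: wins, pays 28, utility 27 - 28 = -1.
The best choice is 20 with utility 7.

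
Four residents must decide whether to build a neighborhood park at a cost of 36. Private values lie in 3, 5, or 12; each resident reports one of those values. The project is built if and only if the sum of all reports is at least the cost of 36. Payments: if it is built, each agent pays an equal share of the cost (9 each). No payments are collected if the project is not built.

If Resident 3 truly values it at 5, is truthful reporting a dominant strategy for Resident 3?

Yes

Check each profile of the others' reports and compare truth against every alternative report.
Others report (12, 12, 12): truth gives -4, best alternative gives -4.
Others report (3, 3, 3): truth gives 0, best alternative gives 0.
Others report (3, 3, 5): truth gives 0, best alternative gives 0.
Others report (3, 3, 12): truth gives 0, best alternative gives 0.
Others report (3, 5, 3): truth gives 0, best alternative gives 0.
Others report (3, 5, 5): truth gives 0, best alternative gives 0.
(Remaining 21 profiles checked similarly; truth is weakly best in each.)
In every case the truthful report is at least as good as any alternative, so it is a dominant strategy.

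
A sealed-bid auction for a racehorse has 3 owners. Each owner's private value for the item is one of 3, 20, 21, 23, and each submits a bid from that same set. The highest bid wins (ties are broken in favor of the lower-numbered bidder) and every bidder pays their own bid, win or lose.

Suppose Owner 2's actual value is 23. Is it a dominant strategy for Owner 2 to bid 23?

Consider the case where Owner 1 bids 3 and Owner 3 bids 3.
Truthful bid 23: wins, pays 23, utility 23 - 23 = 0.
Bid 20 instead: wins, pays 20, utility 23 - 20 = 3.
Since 3 > 0, bidding 20 is strictly better here, so truthful bidding is not dominant.

No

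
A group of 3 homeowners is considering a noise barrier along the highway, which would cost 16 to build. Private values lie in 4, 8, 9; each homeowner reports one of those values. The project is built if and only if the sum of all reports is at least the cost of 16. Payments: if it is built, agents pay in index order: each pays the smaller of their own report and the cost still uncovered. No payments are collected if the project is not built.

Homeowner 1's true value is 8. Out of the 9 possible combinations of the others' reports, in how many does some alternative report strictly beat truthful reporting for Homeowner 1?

8

Others report (4, 8): truth gives 0; report 4 gives 4 > 0. Violating.
Others report (4, 9): truth gives 0; report 4 gives 4 > 0. Violating.
Others report (8, 4): truth gives 0; report 4 gives 4 > 0. Violating.
Others report (8, 8): truth gives 0; report 4 gives 4 > 0. Violating.
Others report (4, 4): truth gives 0; no alternative beats it.
(Checking all 9 profiles: 8 have a profitable deviation, 1 does not.)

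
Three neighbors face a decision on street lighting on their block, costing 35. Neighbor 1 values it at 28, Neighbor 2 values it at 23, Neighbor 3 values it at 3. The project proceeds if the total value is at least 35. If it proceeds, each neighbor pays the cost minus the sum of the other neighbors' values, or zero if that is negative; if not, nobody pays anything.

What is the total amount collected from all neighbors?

13

Total value 54 ≥ cost 35, so it is built.
Neighbor 1: others sum to 26; max(0, 35 - 26) = 9.
Neighbor 2: others sum to 31; max(0, 35 - 31) = 4.
Neighbor 3: others sum to 51; max(0, 35 - 51) = 0.
Total collected = 9 + 4 + 0 = 13.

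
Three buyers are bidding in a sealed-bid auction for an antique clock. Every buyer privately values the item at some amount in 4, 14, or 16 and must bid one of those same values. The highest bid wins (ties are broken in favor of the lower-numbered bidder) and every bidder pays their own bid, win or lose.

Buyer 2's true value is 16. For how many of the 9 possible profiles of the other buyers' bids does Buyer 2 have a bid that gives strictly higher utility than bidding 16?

Others bid (4, 4): truth gives 0; bid 14 gives 2 > 0. Violating.
Others bid (4, 14): truth gives 0; bid 14 gives 2 > 0. Violating.
Others bid (16, 4): truth gives -16; bid 4 gives -4 > -16. Violating.
Others bid (16, 14): truth gives -16; bid 4 gives -4 > -16. Violating.
Others bid (4, 16): truth gives 0; no alternative beats it.
Others bid (14, 4): truth gives 0; no alternative beats it.
(Checking all 9 profiles: 5 have a profitable deviation, 4 do not.)

5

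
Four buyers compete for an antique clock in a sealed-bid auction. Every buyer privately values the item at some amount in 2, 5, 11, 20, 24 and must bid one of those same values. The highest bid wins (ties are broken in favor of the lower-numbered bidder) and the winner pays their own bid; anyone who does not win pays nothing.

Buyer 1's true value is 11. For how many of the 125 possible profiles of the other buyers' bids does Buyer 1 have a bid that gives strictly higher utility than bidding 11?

8

Others bid (2, 2, 2): truth gives 0; bid 2 gives 9 > 0. Violating.
Others bid (2, 2, 5): truth gives 0; bid 5 gives 6 > 0. Violating.
Others bid (2, 5, 2): truth gives 0; bid 5 gives 6 > 0. Violating.
Others bid (2, 5, 5): truth gives 0; bid 5 gives 6 > 0. Violating.
Others bid (2, 2, 11): truth gives 0; no alternative beats it.
Others bid (2, 2, 20): truth gives 0; no alternative beats it.
(Checking all 125 profiles: 8 have a profitable deviation, 117 do not.)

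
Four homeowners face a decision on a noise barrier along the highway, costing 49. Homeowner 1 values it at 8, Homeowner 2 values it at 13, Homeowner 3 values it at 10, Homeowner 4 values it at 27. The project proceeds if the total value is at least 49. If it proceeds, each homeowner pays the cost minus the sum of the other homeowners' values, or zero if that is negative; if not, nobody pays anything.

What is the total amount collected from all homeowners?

Total value 58 ≥ cost 49, so it is built.
Homeowner 1: others sum to 50; max(0, 49 - 50) = 0.
Homeowner 2: others sum to 45; max(0, 49 - 45) = 4.
Homeowner 3: others sum to 48; max(0, 49 - 48) = 1.
Homeowner 4: others sum to 31; max(0, 49 - 31) = 18.
Total collected = 0 + 4 + 1 + 18 = 23.

23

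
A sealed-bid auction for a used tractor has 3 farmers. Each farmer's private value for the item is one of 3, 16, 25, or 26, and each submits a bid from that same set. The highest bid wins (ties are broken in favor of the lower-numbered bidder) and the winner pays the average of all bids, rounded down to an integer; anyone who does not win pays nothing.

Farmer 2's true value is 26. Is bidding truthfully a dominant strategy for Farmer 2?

Consider the case where Farmer 1 bids 3 and Farmer 3 bids 3.
Truthful bid 26: wins, pays 10, utility 26 - 10 = 16.
Bid 16 instead: wins, pays 7, utility 26 - 7 = 19.
Since 19 > 16, bidding 16 is strictly better here, so truthful bidding is not dominant.

No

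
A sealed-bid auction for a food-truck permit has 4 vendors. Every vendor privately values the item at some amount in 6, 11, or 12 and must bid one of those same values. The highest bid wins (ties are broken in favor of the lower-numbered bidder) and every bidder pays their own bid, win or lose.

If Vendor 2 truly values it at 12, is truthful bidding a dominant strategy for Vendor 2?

No

Consider the case where Vendor 1 bids 6, Vendor 3 bids 6 and Vendor 4 bids 6.
Truthful bid 12: wins, pays 12, utility 12 - 12 = 0.
Bid 11 instead: wins, pays 11, utility 12 - 11 = 1.
Since 1 > 0, bidding 11 is strictly better here, so truthful bidding is not dominant.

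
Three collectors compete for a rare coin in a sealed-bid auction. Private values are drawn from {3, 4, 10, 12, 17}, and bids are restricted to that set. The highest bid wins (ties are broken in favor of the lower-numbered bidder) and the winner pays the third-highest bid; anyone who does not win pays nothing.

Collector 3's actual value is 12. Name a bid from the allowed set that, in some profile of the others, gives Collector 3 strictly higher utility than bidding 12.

Suppose Collector 1 bids 3 and Collector 2 bids 12.
Bid 12: loses, pays 0, utility 0.
Bid 17: wins, pays 3, utility 12 - 3 = 9.
So bidding 17 beats truth here (9 > 0).

17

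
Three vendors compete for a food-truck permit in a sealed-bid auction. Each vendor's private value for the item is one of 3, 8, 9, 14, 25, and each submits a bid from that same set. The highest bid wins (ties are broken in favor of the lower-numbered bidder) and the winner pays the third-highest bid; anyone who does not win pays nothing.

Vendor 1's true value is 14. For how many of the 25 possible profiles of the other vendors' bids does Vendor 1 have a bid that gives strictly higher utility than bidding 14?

6

Others bid (3, 25): truth gives 0; bid 25 gives 11 > 0. Violating.
Others bid (8, 25): truth gives 0; bid 25 gives 6 > 0. Violating.
Others bid (9, 25): truth gives 0; bid 25 gives 5 > 0. Violating.
Others bid (25, 3): truth gives 0; bid 25 gives 11 > 0. Violating.
Others bid (3, 3): truth gives 11; no alternative beats it.
Others bid (3, 8): truth gives 11; no alternative beats it.
(Checking all 25 profiles: 6 have a profitable deviation, 19 do not.)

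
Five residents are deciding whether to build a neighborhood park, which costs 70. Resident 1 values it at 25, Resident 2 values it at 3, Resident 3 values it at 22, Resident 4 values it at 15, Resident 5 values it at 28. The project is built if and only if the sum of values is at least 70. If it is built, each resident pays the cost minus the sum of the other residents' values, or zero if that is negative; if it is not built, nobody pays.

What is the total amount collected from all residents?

Total value 93 ≥ cost 70, so it is built.
Resident 1: others sum to 68; max(0, 70 - 68) = 2.
Resident 2: others sum to 90; max(0, 70 - 90) = 0.
Resident 3: others sum to 71; max(0, 70 - 71) = 0.
Resident 4: others sum to 78; max(0, 70 - 78) = 0.
Resident 5: others sum to 65; max(0, 70 - 65) = 5.
Total collected = 2 + 0 + 0 + 0 + 5 = 7.

7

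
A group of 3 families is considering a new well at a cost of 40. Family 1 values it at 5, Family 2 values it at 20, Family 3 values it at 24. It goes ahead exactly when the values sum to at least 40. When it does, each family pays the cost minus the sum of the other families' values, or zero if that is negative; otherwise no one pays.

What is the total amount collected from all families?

26

Total value 49 ≥ cost 40, so it is built.
Family 1: others sum to 44; max(0, 40 - 44) = 0.
Family 2: others sum to 29; max(0, 40 - 29) = 11.
Family 3: others sum to 25; max(0, 40 - 25) = 15.
Total collected = 0 + 11 + 15 = 26.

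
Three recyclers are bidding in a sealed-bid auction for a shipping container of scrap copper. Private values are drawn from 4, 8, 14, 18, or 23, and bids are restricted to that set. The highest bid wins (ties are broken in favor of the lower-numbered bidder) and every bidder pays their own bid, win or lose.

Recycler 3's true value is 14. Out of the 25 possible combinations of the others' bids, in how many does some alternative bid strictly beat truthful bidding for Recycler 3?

Others bid (4, 4): truth gives 0; bid 8 gives 6 > 0. Violating.
Others bid (4, 14): truth gives -14; bid 4 gives -4 > -14. Violating.
Others bid (4, 18): truth gives -14; bid 4 gives -4 > -14. Violating.
Others bid (4, 23): truth gives -14; bid 4 gives -4 > -14. Violating.
Others bid (4, 8): truth gives 0; no alternative beats it.
Others bid (8, 4): truth gives 0; no alternative beats it.
(Checking all 25 profiles: 22 have a profitable deviation, 3 do not.)

22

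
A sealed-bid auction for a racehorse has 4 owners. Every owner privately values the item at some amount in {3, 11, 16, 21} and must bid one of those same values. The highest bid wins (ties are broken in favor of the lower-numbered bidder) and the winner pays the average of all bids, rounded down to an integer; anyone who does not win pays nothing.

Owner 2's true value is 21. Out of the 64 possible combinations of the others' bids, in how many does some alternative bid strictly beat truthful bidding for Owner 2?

18

Others bid (3, 3, 3): truth gives 14; bid 11 gives 16 > 14. Violating.
Others bid (3, 3, 11): truth gives 12; bid 11 gives 14 > 12. Violating.
Others bid (3, 3, 16): truth gives 11; bid 16 gives 12 > 11. Violating.
Others bid (3, 11, 3): truth gives 12; bid 11 gives 14 > 12. Violating.
Others bid (3, 3, 21): truth gives 9; no alternative beats it.
Others bid (3, 11, 21): truth gives 7; no alternative beats it.
(Checking all 64 profiles: 18 have a profitable deviation, 46 do not.)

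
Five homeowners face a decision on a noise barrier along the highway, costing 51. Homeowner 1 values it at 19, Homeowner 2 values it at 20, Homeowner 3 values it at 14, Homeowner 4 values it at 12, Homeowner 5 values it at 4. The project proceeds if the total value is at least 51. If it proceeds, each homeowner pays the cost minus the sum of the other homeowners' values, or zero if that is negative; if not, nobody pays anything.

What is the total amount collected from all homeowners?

Total value 69 ≥ cost 51, so it is built.
Homeowner 1: others sum to 50; max(0, 51 - 50) = 1.
Homeowner 2: others sum to 49; max(0, 51 - 49) = 2.
Homeowner 3: others sum to 55; max(0, 51 - 55) = 0.
Homeowner 4: others sum to 57; max(0, 51 - 57) = 0.
Homeowner 5: others sum to 65; max(0, 51 - 65) = 0.
Total collected = 1 + 2 + 0 + 0 + 0 = 3.

3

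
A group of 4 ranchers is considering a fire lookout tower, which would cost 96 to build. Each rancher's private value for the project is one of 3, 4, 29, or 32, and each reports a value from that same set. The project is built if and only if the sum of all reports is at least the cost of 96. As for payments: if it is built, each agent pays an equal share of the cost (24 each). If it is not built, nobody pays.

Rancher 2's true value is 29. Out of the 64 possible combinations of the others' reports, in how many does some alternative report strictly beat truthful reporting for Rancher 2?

12

Others report (3, 29, 32): truth gives 0; report 32 gives 5 > 0. Violating.
Others report (3, 32, 29): truth gives 0; report 32 gives 5 > 0. Violating.
Others report (4, 29, 32): truth gives 0; report 32 gives 5 > 0. Violating.
Others report (4, 32, 29): truth gives 0; report 32 gives 5 > 0. Violating.
Others report (3, 3, 3): truth gives 0; no alternative beats it.
Others report (3, 3, 4): truth gives 0; no alternative beats it.
(Checking all 64 profiles: 12 have a profitable deviation, 52 do not.)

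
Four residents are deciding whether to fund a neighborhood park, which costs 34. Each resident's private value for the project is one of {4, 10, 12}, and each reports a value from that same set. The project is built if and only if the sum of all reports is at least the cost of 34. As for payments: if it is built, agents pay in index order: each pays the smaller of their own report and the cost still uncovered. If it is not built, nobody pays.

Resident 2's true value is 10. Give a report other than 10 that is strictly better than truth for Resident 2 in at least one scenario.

4

Suppose Resident 1 reports 10, Resident 3 reports 10 and Resident 4 reports 10.
Report 10: project built, pays 10, utility 10 - 10 = 0.
Report 4: project built, pays 4, utility 10 - 4 = 6.
So reporting 4 beats truth here (6 > 0).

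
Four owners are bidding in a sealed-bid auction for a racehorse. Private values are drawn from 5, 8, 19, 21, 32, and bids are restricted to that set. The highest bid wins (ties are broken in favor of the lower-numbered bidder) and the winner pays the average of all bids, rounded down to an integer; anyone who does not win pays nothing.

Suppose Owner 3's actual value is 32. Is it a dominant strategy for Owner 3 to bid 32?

Consider the case where Owner 1 bids 5, Owner 2 bids 5 and Owner 4 bids 5.
Truthful bid 32: wins, pays 11, utility 32 - 11 = 21.
Bid 8 instead: wins, pays 5, utility 32 - 5 = 27.
Since 27 > 21, bidding 8 is strictly better here, so truthful bidding is not dominant.

No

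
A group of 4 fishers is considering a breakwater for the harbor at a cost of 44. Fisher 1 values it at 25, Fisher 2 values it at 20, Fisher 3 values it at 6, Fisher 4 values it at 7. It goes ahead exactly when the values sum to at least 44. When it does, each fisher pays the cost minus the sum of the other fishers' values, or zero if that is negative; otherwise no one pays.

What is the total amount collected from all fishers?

Total value 58 ≥ cost 44, so it is built.
Fisher 1: others sum to 33; max(0, 44 - 33) = 11.
Fisher 2: others sum to 38; max(0, 44 - 38) = 6.
Fisher 3: others sum to 52; max(0, 44 - 52) = 0.
Fisher 4: others sum to 51; max(0, 44 - 51) = 0.
Total collected = 11 + 6 + 0 + 0 = 17.

17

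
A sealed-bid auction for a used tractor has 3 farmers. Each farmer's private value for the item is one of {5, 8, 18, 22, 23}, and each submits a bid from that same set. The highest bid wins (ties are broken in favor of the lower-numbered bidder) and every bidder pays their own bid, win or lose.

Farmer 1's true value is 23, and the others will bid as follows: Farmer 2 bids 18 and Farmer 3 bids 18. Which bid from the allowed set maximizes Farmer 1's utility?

Bid 5: loses but pays 5, utility -5.
Bid 8: loses but pays 8, utility -8.
Bid 18: wins, pays 18, utility 23 - 18 = 5.
Bid 22: wins, pays 22, utility 23 - 22 = 1.
Bid 23: wins, pays 23, utility 23 - 23 = 0.
The best choice is 18 with utility 5.

18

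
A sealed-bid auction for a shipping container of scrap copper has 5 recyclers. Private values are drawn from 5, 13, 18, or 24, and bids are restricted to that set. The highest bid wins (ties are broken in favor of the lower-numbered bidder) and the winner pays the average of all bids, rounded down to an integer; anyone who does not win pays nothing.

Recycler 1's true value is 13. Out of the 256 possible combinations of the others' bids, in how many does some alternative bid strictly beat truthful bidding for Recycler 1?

Others bid (5, 5, 5, 5): truth gives 7; bid 5 gives 8 > 7. Violating.
Others bid (5, 5, 5, 18): truth gives 0; bid 18 gives 3 > 0. Violating.
Others bid (5, 5, 5, 24): truth gives 0; bid 24 gives 1 > 0. Violating.
Others bid (5, 5, 13, 18): truth gives 0; bid 18 gives 2 > 0. Violating.
Others bid (5, 5, 5, 13): truth gives 5; no alternative beats it.
Others bid (5, 5, 13, 5): truth gives 5; no alternative beats it.
(Checking all 256 profiles: 27 have a profitable deviation, 229 do not.)

27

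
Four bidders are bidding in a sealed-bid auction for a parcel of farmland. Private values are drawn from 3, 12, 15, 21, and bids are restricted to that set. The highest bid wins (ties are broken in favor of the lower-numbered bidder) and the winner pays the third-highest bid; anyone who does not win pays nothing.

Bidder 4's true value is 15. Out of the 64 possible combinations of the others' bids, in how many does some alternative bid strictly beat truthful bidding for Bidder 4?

Others bid (3, 3, 15): truth gives 0; bid 21 gives 12 > 0. Violating.
Others bid (3, 12, 15): truth gives 0; bid 21 gives 3 > 0. Violating.
Others bid (3, 15, 3): truth gives 0; bid 21 gives 12 > 0. Violating.
Others bid (3, 15, 12): truth gives 0; bid 21 gives 3 > 0. Violating.
Others bid (3, 3, 3): truth gives 12; no alternative beats it.
Others bid (3, 3, 12): truth gives 12; no alternative beats it.
(Checking all 64 profiles: 12 have a profitable deviation, 52 do not.)

12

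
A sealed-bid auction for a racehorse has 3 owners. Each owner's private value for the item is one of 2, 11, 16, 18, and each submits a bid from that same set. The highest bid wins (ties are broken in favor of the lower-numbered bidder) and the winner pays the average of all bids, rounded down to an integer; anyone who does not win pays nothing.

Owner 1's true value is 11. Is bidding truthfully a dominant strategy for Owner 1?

No

Consider the case where Owner 2 bids 2 and Owner 3 bids 2.
Truthful bid 11: wins, pays 5, utility 11 - 5 = 6.
Bid 2 instead: wins, pays 2, utility 11 - 2 = 9.
Since 9 > 6, bidding 2 is strictly better here, so truthful bidding is not dominant.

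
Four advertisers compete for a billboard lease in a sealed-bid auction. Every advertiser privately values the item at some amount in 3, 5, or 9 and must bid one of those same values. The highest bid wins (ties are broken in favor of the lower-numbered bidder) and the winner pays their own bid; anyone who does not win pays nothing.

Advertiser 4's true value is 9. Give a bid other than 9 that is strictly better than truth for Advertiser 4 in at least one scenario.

5

Suppose Advertiser 1 bids 3, Advertiser 2 bids 3 and Advertiser 3 bids 3.
Bid 9: wins, pays 9, utility 9 - 9 = 0.
Bid 5: wins, pays 5, utility 9 - 5 = 4.
So bidding 5 beats truth here (4 > 0).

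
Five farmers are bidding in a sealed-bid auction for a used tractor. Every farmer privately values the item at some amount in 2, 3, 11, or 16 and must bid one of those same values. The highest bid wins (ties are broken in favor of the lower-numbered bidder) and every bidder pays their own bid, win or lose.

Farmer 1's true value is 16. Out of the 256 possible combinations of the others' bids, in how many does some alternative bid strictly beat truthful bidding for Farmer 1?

81

Others bid (2, 2, 2, 2): truth gives 0; bid 2 gives 14 > 0. Violating.
Others bid (2, 2, 2, 3): truth gives 0; bid 3 gives 13 > 0. Violating.
Others bid (2, 2, 2, 11): truth gives 0; bid 11 gives 5 > 0. Violating.
Others bid (2, 2, 3, 2): truth gives 0; bid 3 gives 13 > 0. Violating.
Others bid (2, 2, 2, 16): truth gives 0; no alternative beats it.
Others bid (2, 2, 3, 16): truth gives 0; no alternative beats it.
(Checking all 256 profiles: 81 have a profitable deviation, 175 do not.)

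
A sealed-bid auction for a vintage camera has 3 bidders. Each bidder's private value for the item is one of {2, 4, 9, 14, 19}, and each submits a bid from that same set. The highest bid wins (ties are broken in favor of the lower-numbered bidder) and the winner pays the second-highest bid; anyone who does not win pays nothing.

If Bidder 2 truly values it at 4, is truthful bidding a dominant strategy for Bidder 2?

Yes

Check each profile of the others' bids and compare truth against every alternative bid.
Others bid (2, 2): truth gives 2, best alternative gives 2.
Others bid (2, 4): truth gives 0, best alternative gives 0.
Others bid (2, 9): truth gives 0, best alternative gives 0.
Others bid (2, 14): truth gives 0, best alternative gives 0.
Others bid (2, 19): truth gives 0, best alternative gives 0.
Others bid (4, 2): truth gives 0, best alternative gives 0.
(Remaining 19 profiles checked similarly; truth is weakly best in each.)
In every case the truthful bid is at least as good as any alternative, so it is a dominant strategy.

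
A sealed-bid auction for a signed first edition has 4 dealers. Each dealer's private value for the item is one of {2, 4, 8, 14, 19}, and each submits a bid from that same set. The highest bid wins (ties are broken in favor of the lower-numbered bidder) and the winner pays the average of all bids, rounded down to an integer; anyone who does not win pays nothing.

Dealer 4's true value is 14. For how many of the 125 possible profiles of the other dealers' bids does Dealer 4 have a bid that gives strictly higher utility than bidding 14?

44

Others bid (2, 2, 2): truth gives 9; bid 4 gives 12 > 9. Violating.
Others bid (2, 2, 4): truth gives 9; bid 8 gives 10 > 9. Violating.
Others bid (2, 2, 14): truth gives 0; bid 19 gives 5 > 0. Violating.
Others bid (2, 4, 2): truth gives 9; bid 8 gives 10 > 9. Violating.
Others bid (2, 2, 8): truth gives 8; no alternative beats it.
Others bid (2, 2, 19): truth gives 0; no alternative beats it.
(Checking all 125 profiles: 44 have a profitable deviation, 81 do not.)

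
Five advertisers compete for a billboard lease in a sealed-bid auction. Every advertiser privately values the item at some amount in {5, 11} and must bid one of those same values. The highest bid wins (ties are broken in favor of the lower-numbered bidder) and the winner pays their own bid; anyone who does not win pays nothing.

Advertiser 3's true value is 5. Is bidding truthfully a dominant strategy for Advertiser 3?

Yes

Check each profile of the others' bids and compare truth against every alternative bid.
Others bid (5, 5, 5, 5): truth gives 0, best alternative gives -6.
Others bid (5, 5, 5, 11): truth gives 0, best alternative gives -6.
Others bid (5, 5, 11, 5): truth gives 0, best alternative gives -6.
Others bid (5, 5, 11, 11): truth gives 0, best alternative gives -6.
Others bid (5, 11, 5, 5): truth gives 0, best alternative gives 0.
Others bid (5, 11, 5, 11): truth gives 0, best alternative gives 0.
(Remaining 10 profiles checked similarly; truth is weakly best in each.)
In every case the truthful bid is at least as good as any alternative, so it is a dominant strategy.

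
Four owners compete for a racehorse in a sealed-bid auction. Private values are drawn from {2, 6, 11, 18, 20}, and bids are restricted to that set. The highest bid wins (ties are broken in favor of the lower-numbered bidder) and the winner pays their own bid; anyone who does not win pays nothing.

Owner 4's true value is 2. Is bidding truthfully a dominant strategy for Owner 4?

Check each profile of the others' bids and compare truth against every alternative bid.
Others bid (2, 2, 2): truth gives 0, best alternative gives -4.
Others bid (2, 2, 6): truth gives 0, best alternative gives 0.
Others bid (2, 2, 11): truth gives 0, best alternative gives 0.
Others bid (2, 2, 18): truth gives 0, best alternative gives 0.
Others bid (2, 2, 20): truth gives 0, best alternative gives 0.
Others bid (2, 6, 2): truth gives 0, best alternative gives 0.
(Remaining 119 profiles checked similarly; truth is weakly best in each.)
In every case the truthful bid is at least as good as any alternative, so it is a dominant strategy.

Yes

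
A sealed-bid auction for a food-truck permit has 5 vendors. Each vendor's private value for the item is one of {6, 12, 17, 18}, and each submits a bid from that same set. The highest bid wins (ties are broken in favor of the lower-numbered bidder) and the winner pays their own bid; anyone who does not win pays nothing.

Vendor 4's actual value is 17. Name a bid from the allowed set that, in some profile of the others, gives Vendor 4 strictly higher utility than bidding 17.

Suppose Vendor 1 bids 6, Vendor 2 bids 6, Vendor 3 bids 6 and Vendor 5 bids 6.
Bid 17: wins, pays 17, utility 17 - 17 = 0.
Bid 12: wins, pays 12, utility 17 - 12 = 5.
So bidding 12 beats truth here (5 > 0).

12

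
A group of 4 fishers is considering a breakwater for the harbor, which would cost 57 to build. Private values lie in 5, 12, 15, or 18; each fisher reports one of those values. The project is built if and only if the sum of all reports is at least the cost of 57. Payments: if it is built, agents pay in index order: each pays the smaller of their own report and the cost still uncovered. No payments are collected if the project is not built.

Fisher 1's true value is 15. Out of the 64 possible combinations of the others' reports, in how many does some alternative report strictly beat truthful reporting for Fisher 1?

17

Others report (12, 15, 18): truth gives 0; report 12 gives 3 > 0. Violating.
Others report (12, 18, 15): truth gives 0; report 12 gives 3 > 0. Violating.
Others report (12, 18, 18): truth gives 0; report 12 gives 3 > 0. Violating.
Others report (15, 12, 18): truth gives 0; report 12 gives 3 > 0. Violating.
Others report (5, 5, 5): truth gives 0; no alternative beats it.
Others report (5, 5, 12): truth gives 0; no alternative beats it.
(Checking all 64 profiles: 17 have a profitable deviation, 47 do not.)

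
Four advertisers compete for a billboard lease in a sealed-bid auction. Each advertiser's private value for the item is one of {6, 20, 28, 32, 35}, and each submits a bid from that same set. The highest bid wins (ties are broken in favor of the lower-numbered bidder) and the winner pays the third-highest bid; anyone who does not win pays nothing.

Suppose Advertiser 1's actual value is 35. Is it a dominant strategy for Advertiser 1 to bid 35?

Yes

Check each profile of the others' bids and compare truth against every alternative bid.
Others bid (6, 6, 35): truth gives 29, best alternative gives 0.
Others bid (6, 35, 6): truth gives 29, best alternative gives 0.
Others bid (35, 6, 6): truth gives 29, best alternative gives 0.
Others bid (6, 20, 35): truth gives 15, best alternative gives 0.
Others bid (6, 35, 20): truth gives 15, best alternative gives 0.
Others bid (20, 6, 35): truth gives 15, best alternative gives 0.
(Remaining 119 profiles checked similarly; truth is weakly best in each.)
In every case the truthful bid is at least as good as any alternative, so it is a dominant strategy.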